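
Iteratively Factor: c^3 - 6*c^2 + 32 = (c + 2)*(c^2 - 8*c + 16) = (c - 4)*(c + 2)*(c - 4)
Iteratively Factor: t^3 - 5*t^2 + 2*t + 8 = (t - 2)*(t^2 - 3*t - 4) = (t - 4)*(t - 2)*(t + 1)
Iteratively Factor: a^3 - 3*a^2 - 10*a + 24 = (a - 4)*(a^2 + a - 6) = (a - 4)*(a - 2)*(a + 3)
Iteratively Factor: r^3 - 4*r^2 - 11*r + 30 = (r - 5)*(r^2 + r - 6) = (r - 5)*(r + 3)*(r - 2)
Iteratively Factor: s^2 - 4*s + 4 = (s - 2)*(s - 2)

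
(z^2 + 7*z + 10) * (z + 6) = z^3 + 13*z^2 + 52*z + 60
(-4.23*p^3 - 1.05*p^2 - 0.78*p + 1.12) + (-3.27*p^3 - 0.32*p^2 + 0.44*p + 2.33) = -7.5*p^3 - 1.37*p^2 - 0.34*p + 3.45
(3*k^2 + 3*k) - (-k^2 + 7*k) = 4*k^2 - 4*k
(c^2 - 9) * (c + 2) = c^3 + 2*c^2 - 9*c - 18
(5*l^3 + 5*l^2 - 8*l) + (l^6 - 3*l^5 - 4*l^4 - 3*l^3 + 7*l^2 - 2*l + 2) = l^6 - 3*l^5 - 4*l^4 + 2*l^3 + 12*l^2 - 10*l + 2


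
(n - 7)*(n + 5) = n^2 - 2*n - 35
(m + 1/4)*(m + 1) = m^2 + 5*m/4 + 1/4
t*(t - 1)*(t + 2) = t^3 + t^2 - 2*t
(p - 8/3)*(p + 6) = p^2 + 10*p/3 - 16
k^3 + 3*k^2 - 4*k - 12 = (k - 2)*(k + 2)*(k + 3)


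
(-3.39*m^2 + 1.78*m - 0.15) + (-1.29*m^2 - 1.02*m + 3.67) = -4.68*m^2 + 0.76*m + 3.52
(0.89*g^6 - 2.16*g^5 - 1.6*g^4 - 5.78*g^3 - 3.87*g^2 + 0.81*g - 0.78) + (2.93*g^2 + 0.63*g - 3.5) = 0.89*g^6 - 2.16*g^5 - 1.6*g^4 - 5.78*g^3 - 0.94*g^2 + 1.44*g - 4.28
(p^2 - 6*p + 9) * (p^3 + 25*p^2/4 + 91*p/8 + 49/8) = p^5 + p^4/4 - 137*p^3/8 - 47*p^2/8 + 525*p/8 + 441/8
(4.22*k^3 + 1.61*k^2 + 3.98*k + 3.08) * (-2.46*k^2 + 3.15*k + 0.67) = -10.3812*k^5 + 9.3324*k^4 - 1.8919*k^3 + 6.0389*k^2 + 12.3686*k + 2.0636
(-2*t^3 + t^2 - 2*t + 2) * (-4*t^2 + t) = 8*t^5 - 6*t^4 + 9*t^3 - 10*t^2 + 2*t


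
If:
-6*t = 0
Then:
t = 0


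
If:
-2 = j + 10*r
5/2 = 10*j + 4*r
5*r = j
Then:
No Solution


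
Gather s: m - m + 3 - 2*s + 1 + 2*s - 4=0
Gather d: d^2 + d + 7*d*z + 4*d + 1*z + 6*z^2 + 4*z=d^2 + d*(7*z + 5) + 6*z^2 + 5*z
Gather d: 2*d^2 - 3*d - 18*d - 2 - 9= 2*d^2 - 21*d - 11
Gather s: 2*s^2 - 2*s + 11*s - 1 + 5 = 2*s^2 + 9*s + 4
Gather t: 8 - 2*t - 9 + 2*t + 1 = 0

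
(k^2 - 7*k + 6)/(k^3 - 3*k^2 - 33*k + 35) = (k - 6)/(k^2 - 2*k - 35)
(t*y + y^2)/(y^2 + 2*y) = (t + y)/(y + 2)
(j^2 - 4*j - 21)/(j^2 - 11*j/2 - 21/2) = 2*(j + 3)/(2*j + 3)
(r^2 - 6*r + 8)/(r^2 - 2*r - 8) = (r - 2)/(r + 2)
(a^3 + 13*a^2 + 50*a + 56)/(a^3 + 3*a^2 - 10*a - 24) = (a + 7)/(a - 3)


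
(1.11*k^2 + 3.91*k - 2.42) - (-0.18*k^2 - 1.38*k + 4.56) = 1.29*k^2 + 5.29*k - 6.98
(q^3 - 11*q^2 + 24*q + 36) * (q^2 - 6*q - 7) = q^5 - 17*q^4 + 83*q^3 - 31*q^2 - 384*q - 252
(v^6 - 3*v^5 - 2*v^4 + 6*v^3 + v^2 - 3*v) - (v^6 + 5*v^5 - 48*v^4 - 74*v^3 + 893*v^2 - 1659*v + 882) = -8*v^5 + 46*v^4 + 80*v^3 - 892*v^2 + 1656*v - 882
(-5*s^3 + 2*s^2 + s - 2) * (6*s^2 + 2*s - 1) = -30*s^5 + 2*s^4 + 15*s^3 - 12*s^2 - 5*s + 2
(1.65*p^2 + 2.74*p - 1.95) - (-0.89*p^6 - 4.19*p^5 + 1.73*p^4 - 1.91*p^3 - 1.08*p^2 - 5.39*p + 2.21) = 0.89*p^6 + 4.19*p^5 - 1.73*p^4 + 1.91*p^3 + 2.73*p^2 + 8.13*p - 4.16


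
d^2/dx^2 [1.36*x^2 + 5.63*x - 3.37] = 2.72000000000000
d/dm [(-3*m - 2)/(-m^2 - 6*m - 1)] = (3*m^2 + 18*m - 2*(m + 3)*(3*m + 2) + 3)/(m^2 + 6*m + 1)^2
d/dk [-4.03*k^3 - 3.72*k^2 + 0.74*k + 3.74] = -12.09*k^2 - 7.44*k + 0.74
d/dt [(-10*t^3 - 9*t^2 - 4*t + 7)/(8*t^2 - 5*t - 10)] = (-80*t^4 + 100*t^3 + 377*t^2 + 68*t + 75)/(64*t^4 - 80*t^3 - 135*t^2 + 100*t + 100)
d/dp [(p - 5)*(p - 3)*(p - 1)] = 3*p^2 - 18*p + 23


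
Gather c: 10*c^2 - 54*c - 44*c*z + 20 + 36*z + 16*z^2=10*c^2 + c*(-44*z - 54) + 16*z^2 + 36*z + 20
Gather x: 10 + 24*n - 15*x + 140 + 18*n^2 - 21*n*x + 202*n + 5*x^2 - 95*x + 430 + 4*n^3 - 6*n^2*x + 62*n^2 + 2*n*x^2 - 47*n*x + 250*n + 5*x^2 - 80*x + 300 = 4*n^3 + 80*n^2 + 476*n + x^2*(2*n + 10) + x*(-6*n^2 - 68*n - 190) + 880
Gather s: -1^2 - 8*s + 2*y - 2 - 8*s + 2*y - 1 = -16*s + 4*y - 4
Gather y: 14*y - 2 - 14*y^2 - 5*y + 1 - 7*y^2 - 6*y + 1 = -21*y^2 + 3*y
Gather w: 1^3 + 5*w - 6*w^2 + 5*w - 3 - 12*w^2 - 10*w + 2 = -18*w^2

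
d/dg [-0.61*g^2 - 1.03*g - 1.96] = -1.22*g - 1.03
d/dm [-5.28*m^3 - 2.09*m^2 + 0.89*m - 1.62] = -15.84*m^2 - 4.18*m + 0.89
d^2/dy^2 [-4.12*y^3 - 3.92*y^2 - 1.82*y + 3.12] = -24.72*y - 7.84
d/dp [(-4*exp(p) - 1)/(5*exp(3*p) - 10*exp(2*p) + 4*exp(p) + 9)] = (40*exp(3*p) - 25*exp(2*p) - 20*exp(p) - 32)*exp(p)/(25*exp(6*p) - 100*exp(5*p) + 140*exp(4*p) + 10*exp(3*p) - 164*exp(2*p) + 72*exp(p) + 81)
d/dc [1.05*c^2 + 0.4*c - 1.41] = 2.1*c + 0.4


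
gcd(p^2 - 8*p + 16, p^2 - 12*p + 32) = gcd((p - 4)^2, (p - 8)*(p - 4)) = p - 4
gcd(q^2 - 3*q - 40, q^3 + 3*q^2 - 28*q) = 1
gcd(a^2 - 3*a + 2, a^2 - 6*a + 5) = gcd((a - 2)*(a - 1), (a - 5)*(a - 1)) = a - 1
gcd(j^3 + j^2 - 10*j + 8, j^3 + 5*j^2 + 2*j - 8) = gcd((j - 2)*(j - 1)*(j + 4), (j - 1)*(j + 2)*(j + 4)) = j^2 + 3*j - 4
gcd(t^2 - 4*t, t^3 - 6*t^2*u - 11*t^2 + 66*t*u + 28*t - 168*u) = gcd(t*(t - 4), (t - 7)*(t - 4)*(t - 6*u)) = t - 4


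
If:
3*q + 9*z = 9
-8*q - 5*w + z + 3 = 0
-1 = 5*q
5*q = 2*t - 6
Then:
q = -1/5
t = 5/2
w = 17/15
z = 16/15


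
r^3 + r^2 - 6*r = r*(r - 2)*(r + 3)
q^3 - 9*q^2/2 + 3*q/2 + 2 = (q - 4)*(q - 1)*(q + 1/2)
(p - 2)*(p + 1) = p^2 - p - 2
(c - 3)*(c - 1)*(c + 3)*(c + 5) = c^4 + 4*c^3 - 14*c^2 - 36*c + 45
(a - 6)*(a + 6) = a^2 - 36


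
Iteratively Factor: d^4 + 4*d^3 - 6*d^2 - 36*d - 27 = (d + 1)*(d^3 + 3*d^2 - 9*d - 27) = (d + 1)*(d + 3)*(d^2 - 9) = (d - 3)*(d + 1)*(d + 3)*(d + 3)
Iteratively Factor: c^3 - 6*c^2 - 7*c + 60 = (c - 5)*(c^2 - c - 12) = (c - 5)*(c + 3)*(c - 4)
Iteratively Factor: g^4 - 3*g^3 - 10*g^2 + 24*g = (g - 4)*(g^3 + g^2 - 6*g) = g*(g - 4)*(g^2 + g - 6) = g*(g - 4)*(g - 2)*(g + 3)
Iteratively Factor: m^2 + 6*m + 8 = (m + 2)*(m + 4)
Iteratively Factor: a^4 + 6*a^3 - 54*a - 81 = (a + 3)*(a^3 + 3*a^2 - 9*a - 27) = (a + 3)^2*(a^2 - 9) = (a + 3)^3*(a - 3)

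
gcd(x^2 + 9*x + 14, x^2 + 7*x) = x + 7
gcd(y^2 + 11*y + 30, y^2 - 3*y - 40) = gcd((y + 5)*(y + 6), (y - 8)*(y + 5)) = y + 5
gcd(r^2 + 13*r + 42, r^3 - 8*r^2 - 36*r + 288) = r + 6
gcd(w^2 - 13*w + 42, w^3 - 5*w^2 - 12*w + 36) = w - 6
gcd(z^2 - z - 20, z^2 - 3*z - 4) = 1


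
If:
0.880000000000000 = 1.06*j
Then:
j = 0.83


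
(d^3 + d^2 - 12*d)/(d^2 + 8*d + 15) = d*(d^2 + d - 12)/(d^2 + 8*d + 15)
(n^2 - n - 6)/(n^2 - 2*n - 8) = (n - 3)/(n - 4)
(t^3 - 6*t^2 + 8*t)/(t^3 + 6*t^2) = (t^2 - 6*t + 8)/(t*(t + 6))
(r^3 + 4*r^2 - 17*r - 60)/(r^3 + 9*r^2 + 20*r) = (r^2 - r - 12)/(r*(r + 4))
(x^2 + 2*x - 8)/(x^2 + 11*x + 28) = (x - 2)/(x + 7)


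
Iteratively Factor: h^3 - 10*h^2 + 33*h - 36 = (h - 3)*(h^2 - 7*h + 12) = (h - 4)*(h - 3)*(h - 3)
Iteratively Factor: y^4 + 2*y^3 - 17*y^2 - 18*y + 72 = (y + 3)*(y^3 - y^2 - 14*y + 24) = (y - 3)*(y + 3)*(y^2 + 2*y - 8) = (y - 3)*(y + 3)*(y + 4)*(y - 2)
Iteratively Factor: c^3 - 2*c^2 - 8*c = (c + 2)*(c^2 - 4*c) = c*(c + 2)*(c - 4)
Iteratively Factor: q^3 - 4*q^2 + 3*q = (q)*(q^2 - 4*q + 3) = q*(q - 1)*(q - 3)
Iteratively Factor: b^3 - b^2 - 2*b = (b + 1)*(b^2 - 2*b) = (b - 2)*(b + 1)*(b)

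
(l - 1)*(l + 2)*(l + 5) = l^3 + 6*l^2 + 3*l - 10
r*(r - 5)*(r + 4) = r^3 - r^2 - 20*r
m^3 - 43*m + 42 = (m - 6)*(m - 1)*(m + 7)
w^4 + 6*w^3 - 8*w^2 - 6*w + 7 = (w - 1)^2*(w + 1)*(w + 7)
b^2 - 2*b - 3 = (b - 3)*(b + 1)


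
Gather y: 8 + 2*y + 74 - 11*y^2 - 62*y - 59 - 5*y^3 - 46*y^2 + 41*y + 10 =-5*y^3 - 57*y^2 - 19*y + 33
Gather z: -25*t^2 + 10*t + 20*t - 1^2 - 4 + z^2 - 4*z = -25*t^2 + 30*t + z^2 - 4*z - 5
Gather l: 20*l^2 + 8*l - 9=20*l^2 + 8*l - 9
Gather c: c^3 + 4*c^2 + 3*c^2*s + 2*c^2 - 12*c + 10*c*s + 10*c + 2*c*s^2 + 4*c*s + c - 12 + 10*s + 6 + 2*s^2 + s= c^3 + c^2*(3*s + 6) + c*(2*s^2 + 14*s - 1) + 2*s^2 + 11*s - 6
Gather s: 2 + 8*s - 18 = 8*s - 16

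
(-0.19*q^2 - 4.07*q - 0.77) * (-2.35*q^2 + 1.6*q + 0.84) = 0.4465*q^4 + 9.2605*q^3 - 4.8621*q^2 - 4.6508*q - 0.6468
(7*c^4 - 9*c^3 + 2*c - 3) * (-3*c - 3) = -21*c^5 + 6*c^4 + 27*c^3 - 6*c^2 + 3*c + 9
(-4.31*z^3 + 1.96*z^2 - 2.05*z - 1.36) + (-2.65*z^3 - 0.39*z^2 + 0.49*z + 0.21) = -6.96*z^3 + 1.57*z^2 - 1.56*z - 1.15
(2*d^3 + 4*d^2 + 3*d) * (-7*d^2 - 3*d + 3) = -14*d^5 - 34*d^4 - 27*d^3 + 3*d^2 + 9*d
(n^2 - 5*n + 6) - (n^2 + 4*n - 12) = 18 - 9*n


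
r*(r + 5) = r^2 + 5*r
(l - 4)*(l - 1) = l^2 - 5*l + 4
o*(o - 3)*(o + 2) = o^3 - o^2 - 6*o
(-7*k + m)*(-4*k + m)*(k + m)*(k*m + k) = 28*k^4*m + 28*k^4 + 17*k^3*m^2 + 17*k^3*m - 10*k^2*m^3 - 10*k^2*m^2 + k*m^4 + k*m^3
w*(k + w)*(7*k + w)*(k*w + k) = 7*k^3*w^2 + 7*k^3*w + 8*k^2*w^3 + 8*k^2*w^2 + k*w^4 + k*w^3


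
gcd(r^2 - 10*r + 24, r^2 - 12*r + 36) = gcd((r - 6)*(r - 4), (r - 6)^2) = r - 6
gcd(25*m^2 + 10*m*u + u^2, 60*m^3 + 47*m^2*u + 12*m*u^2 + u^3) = 5*m + u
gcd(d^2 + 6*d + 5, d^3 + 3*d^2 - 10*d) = d + 5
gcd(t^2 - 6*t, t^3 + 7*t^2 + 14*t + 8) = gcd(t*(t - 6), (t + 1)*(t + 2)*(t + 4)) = 1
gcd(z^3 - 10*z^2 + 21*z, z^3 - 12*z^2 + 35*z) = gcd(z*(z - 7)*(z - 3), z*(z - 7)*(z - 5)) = z^2 - 7*z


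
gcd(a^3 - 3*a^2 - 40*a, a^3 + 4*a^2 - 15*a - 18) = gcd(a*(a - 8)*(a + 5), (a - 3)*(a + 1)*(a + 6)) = 1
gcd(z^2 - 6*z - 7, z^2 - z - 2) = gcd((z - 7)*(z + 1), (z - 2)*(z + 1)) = z + 1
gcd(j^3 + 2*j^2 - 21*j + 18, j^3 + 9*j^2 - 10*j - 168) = j + 6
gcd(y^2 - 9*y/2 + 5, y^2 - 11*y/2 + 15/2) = y - 5/2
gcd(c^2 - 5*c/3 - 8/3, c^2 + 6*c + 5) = c + 1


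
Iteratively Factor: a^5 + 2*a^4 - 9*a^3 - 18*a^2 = (a)*(a^4 + 2*a^3 - 9*a^2 - 18*a) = a*(a + 2)*(a^3 - 9*a) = a^2*(a + 2)*(a^2 - 9) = a^2*(a - 3)*(a + 2)*(a + 3)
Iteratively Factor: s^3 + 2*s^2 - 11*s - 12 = (s + 4)*(s^2 - 2*s - 3) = (s - 3)*(s + 4)*(s + 1)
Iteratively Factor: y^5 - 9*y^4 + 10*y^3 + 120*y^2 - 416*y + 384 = (y - 4)*(y^4 - 5*y^3 - 10*y^2 + 80*y - 96) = (y - 4)*(y - 2)*(y^3 - 3*y^2 - 16*y + 48) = (y - 4)*(y - 2)*(y + 4)*(y^2 - 7*y + 12) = (y - 4)^2*(y - 2)*(y + 4)*(y - 3)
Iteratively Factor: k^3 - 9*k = (k)*(k^2 - 9) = k*(k + 3)*(k - 3)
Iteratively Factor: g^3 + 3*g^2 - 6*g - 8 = (g + 1)*(g^2 + 2*g - 8) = (g + 1)*(g + 4)*(g - 2)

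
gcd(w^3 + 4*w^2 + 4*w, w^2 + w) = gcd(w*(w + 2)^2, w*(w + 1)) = w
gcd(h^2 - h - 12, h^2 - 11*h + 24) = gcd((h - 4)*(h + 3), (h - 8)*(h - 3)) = 1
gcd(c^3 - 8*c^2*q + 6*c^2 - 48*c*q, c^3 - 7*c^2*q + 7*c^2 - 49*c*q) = c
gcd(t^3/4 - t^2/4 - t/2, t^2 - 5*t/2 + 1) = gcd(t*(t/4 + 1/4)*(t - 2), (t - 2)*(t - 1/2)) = t - 2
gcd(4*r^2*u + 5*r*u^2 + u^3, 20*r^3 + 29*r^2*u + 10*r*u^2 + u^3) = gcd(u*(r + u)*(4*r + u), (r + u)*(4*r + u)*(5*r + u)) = 4*r^2 + 5*r*u + u^2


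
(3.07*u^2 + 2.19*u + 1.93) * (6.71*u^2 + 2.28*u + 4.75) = 20.5997*u^4 + 21.6945*u^3 + 32.526*u^2 + 14.8029*u + 9.1675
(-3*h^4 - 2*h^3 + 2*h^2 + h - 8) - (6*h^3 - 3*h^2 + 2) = -3*h^4 - 8*h^3 + 5*h^2 + h - 10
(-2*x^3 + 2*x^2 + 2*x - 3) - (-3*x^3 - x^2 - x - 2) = x^3 + 3*x^2 + 3*x - 1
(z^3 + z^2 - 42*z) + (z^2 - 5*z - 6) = z^3 + 2*z^2 - 47*z - 6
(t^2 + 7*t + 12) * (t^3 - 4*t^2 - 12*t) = t^5 + 3*t^4 - 28*t^3 - 132*t^2 - 144*t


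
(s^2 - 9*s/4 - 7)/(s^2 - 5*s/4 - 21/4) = (s - 4)/(s - 3)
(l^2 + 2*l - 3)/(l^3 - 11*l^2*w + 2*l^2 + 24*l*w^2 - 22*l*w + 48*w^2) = (l^2 + 2*l - 3)/(l^3 - 11*l^2*w + 2*l^2 + 24*l*w^2 - 22*l*w + 48*w^2)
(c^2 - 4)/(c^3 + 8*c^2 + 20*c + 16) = (c - 2)/(c^2 + 6*c + 8)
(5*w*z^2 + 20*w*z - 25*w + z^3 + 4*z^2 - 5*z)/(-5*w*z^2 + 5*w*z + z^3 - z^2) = (5*w*z + 25*w + z^2 + 5*z)/(z*(-5*w + z))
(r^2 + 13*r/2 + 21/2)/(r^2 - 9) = (r + 7/2)/(r - 3)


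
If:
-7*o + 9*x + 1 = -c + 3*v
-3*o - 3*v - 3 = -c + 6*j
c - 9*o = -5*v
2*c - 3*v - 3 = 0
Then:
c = 243*x/118 + 213/118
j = -99*x/118 - 27/59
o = 117*x/118 + 37/118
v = 81*x/59 + 12/59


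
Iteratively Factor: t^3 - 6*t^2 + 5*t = (t - 5)*(t^2 - t) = (t - 5)*(t - 1)*(t)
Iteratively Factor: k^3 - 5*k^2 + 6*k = (k - 3)*(k^2 - 2*k) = k*(k - 3)*(k - 2)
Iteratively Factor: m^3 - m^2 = (m)*(m^2 - m) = m*(m - 1)*(m)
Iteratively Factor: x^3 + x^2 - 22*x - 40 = (x + 2)*(x^2 - x - 20) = (x + 2)*(x + 4)*(x - 5)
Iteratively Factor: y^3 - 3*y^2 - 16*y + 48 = (y - 4)*(y^2 + y - 12) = (y - 4)*(y + 4)*(y - 3)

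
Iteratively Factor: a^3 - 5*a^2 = (a - 5)*(a^2) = a*(a - 5)*(a)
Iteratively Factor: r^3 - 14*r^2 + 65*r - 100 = (r - 5)*(r^2 - 9*r + 20) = (r - 5)^2*(r - 4)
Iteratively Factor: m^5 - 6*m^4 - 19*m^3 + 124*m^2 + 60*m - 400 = (m + 2)*(m^4 - 8*m^3 - 3*m^2 + 130*m - 200) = (m - 2)*(m + 2)*(m^3 - 6*m^2 - 15*m + 100) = (m - 5)*(m - 2)*(m + 2)*(m^2 - m - 20) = (m - 5)*(m - 2)*(m + 2)*(m + 4)*(m - 5)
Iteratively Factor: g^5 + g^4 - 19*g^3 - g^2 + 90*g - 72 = (g - 2)*(g^4 + 3*g^3 - 13*g^2 - 27*g + 36) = (g - 2)*(g + 4)*(g^3 - g^2 - 9*g + 9) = (g - 3)*(g - 2)*(g + 4)*(g^2 + 2*g - 3) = (g - 3)*(g - 2)*(g - 1)*(g + 4)*(g + 3)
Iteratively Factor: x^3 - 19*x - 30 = (x - 5)*(x^2 + 5*x + 6) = (x - 5)*(x + 2)*(x + 3)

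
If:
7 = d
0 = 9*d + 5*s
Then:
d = 7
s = -63/5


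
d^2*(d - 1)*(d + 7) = d^4 + 6*d^3 - 7*d^2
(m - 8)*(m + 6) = m^2 - 2*m - 48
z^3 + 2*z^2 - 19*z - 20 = (z - 4)*(z + 1)*(z + 5)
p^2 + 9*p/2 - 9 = (p - 3/2)*(p + 6)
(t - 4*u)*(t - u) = t^2 - 5*t*u + 4*u^2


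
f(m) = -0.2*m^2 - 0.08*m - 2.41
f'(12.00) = -4.88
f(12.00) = -32.17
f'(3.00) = -1.28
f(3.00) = -4.45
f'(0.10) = -0.12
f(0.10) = -2.42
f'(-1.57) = 0.55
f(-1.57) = -2.78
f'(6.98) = -2.87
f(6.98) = -12.71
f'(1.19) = -0.56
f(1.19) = -2.79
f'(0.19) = -0.16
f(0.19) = -2.43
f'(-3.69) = 1.40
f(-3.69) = -4.84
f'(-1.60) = 0.56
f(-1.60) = -2.79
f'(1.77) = -0.79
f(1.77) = -3.18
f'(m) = -0.4*m - 0.08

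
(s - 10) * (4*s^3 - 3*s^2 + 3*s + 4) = 4*s^4 - 43*s^3 + 33*s^2 - 26*s - 40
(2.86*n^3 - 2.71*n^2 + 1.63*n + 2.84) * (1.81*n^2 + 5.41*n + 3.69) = 5.1766*n^5 + 10.5675*n^4 - 1.1574*n^3 + 3.9588*n^2 + 21.3791*n + 10.4796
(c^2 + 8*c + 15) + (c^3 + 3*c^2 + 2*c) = c^3 + 4*c^2 + 10*c + 15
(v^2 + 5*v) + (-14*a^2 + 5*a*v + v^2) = -14*a^2 + 5*a*v + 2*v^2 + 5*v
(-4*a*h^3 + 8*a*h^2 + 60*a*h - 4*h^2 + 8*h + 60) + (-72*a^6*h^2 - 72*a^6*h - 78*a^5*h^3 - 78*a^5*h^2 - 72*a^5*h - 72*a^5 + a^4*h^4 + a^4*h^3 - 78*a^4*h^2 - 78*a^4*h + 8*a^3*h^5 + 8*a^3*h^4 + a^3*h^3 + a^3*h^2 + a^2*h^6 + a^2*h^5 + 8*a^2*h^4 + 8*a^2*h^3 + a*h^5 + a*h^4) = -72*a^6*h^2 - 72*a^6*h - 78*a^5*h^3 - 78*a^5*h^2 - 72*a^5*h - 72*a^5 + a^4*h^4 + a^4*h^3 - 78*a^4*h^2 - 78*a^4*h + 8*a^3*h^5 + 8*a^3*h^4 + a^3*h^3 + a^3*h^2 + a^2*h^6 + a^2*h^5 + 8*a^2*h^4 + 8*a^2*h^3 + a*h^5 + a*h^4 - 4*a*h^3 + 8*a*h^2 + 60*a*h - 4*h^2 + 8*h + 60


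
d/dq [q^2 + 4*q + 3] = 2*q + 4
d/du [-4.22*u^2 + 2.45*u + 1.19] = 2.45 - 8.44*u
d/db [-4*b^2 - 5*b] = -8*b - 5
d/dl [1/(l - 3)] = -1/(l - 3)^2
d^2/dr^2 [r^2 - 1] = 2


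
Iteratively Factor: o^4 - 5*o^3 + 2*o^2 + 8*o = (o - 4)*(o^3 - o^2 - 2*o) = o*(o - 4)*(o^2 - o - 2) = o*(o - 4)*(o - 2)*(o + 1)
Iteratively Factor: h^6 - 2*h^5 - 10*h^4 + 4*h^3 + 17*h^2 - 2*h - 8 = (h + 1)*(h^5 - 3*h^4 - 7*h^3 + 11*h^2 + 6*h - 8) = (h + 1)^2*(h^4 - 4*h^3 - 3*h^2 + 14*h - 8) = (h - 1)*(h + 1)^2*(h^3 - 3*h^2 - 6*h + 8) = (h - 4)*(h - 1)*(h + 1)^2*(h^2 + h - 2) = (h - 4)*(h - 1)^2*(h + 1)^2*(h + 2)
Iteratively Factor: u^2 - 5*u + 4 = (u - 4)*(u - 1)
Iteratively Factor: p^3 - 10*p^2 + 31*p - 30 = (p - 3)*(p^2 - 7*p + 10) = (p - 5)*(p - 3)*(p - 2)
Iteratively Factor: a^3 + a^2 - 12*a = (a)*(a^2 + a - 12) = a*(a + 4)*(a - 3)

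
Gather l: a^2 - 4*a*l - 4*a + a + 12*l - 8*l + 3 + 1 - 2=a^2 - 3*a + l*(4 - 4*a) + 2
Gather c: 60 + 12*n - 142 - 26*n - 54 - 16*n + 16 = -30*n - 120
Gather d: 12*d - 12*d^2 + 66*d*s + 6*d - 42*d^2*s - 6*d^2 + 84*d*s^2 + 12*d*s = d^2*(-42*s - 18) + d*(84*s^2 + 78*s + 18)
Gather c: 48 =48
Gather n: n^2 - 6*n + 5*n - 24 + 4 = n^2 - n - 20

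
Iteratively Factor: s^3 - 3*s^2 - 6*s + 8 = (s - 4)*(s^2 + s - 2) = (s - 4)*(s + 2)*(s - 1)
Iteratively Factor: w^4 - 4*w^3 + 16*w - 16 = (w + 2)*(w^3 - 6*w^2 + 12*w - 8) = (w - 2)*(w + 2)*(w^2 - 4*w + 4) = (w - 2)^2*(w + 2)*(w - 2)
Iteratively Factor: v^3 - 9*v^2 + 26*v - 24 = (v - 4)*(v^2 - 5*v + 6) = (v - 4)*(v - 3)*(v - 2)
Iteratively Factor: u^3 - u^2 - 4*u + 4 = (u - 2)*(u^2 + u - 2) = (u - 2)*(u + 2)*(u - 1)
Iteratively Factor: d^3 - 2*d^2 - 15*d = (d + 3)*(d^2 - 5*d) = d*(d + 3)*(d - 5)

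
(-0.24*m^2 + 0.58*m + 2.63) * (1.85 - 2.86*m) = 0.6864*m^3 - 2.1028*m^2 - 6.4488*m + 4.8655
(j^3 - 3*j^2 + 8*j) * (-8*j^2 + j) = -8*j^5 + 25*j^4 - 67*j^3 + 8*j^2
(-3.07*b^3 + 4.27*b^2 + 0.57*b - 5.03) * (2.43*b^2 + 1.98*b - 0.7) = -7.4601*b^5 + 4.2975*b^4 + 11.9887*b^3 - 14.0833*b^2 - 10.3584*b + 3.521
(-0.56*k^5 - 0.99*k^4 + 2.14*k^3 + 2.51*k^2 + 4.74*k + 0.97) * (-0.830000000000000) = 0.4648*k^5 + 0.8217*k^4 - 1.7762*k^3 - 2.0833*k^2 - 3.9342*k - 0.8051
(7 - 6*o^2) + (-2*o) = -6*o^2 - 2*o + 7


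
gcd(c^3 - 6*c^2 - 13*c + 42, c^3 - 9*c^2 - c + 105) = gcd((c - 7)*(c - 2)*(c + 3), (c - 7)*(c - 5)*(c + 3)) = c^2 - 4*c - 21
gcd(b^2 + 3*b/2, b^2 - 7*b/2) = b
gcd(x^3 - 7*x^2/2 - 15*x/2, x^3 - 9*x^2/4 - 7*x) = x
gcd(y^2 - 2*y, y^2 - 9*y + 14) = y - 2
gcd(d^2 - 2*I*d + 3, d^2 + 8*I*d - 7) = d + I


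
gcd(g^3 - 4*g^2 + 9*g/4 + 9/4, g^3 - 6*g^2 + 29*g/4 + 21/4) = g^2 - 5*g/2 - 3/2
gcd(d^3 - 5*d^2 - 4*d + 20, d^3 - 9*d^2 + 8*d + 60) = d^2 - 3*d - 10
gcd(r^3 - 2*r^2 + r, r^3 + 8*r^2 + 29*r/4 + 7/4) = 1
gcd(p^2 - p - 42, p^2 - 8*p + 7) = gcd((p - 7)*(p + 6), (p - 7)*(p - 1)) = p - 7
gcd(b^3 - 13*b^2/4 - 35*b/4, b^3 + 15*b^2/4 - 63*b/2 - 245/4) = b^2 - 13*b/4 - 35/4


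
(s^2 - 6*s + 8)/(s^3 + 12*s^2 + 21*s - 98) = (s - 4)/(s^2 + 14*s + 49)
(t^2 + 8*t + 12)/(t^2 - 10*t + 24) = (t^2 + 8*t + 12)/(t^2 - 10*t + 24)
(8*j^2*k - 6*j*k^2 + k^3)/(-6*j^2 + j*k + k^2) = k*(-4*j + k)/(3*j + k)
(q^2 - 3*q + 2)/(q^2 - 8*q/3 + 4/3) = 3*(q - 1)/(3*q - 2)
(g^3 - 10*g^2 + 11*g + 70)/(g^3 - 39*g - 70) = (g - 5)/(g + 5)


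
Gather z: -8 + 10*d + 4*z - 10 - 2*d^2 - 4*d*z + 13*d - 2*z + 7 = -2*d^2 + 23*d + z*(2 - 4*d) - 11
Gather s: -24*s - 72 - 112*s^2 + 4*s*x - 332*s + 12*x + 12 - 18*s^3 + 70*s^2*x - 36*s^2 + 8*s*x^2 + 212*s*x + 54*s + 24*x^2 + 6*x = -18*s^3 + s^2*(70*x - 148) + s*(8*x^2 + 216*x - 302) + 24*x^2 + 18*x - 60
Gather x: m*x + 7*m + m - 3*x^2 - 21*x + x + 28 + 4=8*m - 3*x^2 + x*(m - 20) + 32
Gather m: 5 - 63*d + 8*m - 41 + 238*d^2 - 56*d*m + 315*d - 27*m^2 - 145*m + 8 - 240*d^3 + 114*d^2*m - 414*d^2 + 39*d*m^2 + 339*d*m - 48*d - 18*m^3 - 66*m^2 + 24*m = -240*d^3 - 176*d^2 + 204*d - 18*m^3 + m^2*(39*d - 93) + m*(114*d^2 + 283*d - 113) - 28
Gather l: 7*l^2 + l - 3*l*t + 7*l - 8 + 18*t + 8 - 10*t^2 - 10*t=7*l^2 + l*(8 - 3*t) - 10*t^2 + 8*t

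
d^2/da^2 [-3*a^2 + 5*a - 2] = -6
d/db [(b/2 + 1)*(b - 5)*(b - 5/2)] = 3*b^2/2 - 11*b/2 - 5/4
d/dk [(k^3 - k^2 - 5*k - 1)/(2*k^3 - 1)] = (2*k^4 + 20*k^3 + 3*k^2 + 2*k + 5)/(4*k^6 - 4*k^3 + 1)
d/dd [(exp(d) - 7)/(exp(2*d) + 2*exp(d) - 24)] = (-2*(exp(d) - 7)*(exp(d) + 1) + exp(2*d) + 2*exp(d) - 24)*exp(d)/(exp(2*d) + 2*exp(d) - 24)^2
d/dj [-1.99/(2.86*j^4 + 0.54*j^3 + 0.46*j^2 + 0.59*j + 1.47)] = (22.7656*j^3 + 3.2238*j^2 + 1.8308*j + 1.1741)/(2.86*j^4 + 0.54*j^3 + 0.46*j^2 + 0.59*j + 1.47)^2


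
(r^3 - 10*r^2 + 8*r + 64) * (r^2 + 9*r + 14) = r^5 - r^4 - 68*r^3 - 4*r^2 + 688*r + 896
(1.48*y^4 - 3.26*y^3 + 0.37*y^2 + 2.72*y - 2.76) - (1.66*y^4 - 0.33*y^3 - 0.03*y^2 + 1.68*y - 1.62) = -0.18*y^4 - 2.93*y^3 + 0.4*y^2 + 1.04*y - 1.14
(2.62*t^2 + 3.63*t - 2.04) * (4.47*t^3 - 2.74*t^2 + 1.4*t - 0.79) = 11.7114*t^5 + 9.0473*t^4 - 15.397*t^3 + 8.6018*t^2 - 5.7237*t + 1.6116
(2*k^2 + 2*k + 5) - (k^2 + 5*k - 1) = k^2 - 3*k + 6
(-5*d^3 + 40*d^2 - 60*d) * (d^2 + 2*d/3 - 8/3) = -5*d^5 + 110*d^4/3 - 20*d^3 - 440*d^2/3 + 160*d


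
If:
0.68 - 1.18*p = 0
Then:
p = 0.58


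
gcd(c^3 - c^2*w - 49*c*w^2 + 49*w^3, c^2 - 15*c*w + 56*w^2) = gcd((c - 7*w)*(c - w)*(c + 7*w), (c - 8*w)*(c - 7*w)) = -c + 7*w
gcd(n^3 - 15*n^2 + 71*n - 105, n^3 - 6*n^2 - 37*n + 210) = n^2 - 12*n + 35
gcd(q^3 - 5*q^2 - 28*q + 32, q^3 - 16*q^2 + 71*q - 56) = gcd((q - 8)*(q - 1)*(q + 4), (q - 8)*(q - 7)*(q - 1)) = q^2 - 9*q + 8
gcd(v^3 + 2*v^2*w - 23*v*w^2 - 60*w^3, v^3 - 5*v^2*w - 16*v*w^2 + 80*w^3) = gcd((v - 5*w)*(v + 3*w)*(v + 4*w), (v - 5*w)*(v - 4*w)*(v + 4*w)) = v^2 - v*w - 20*w^2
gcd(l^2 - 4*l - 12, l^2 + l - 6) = 1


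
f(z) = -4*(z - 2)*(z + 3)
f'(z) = -8*z - 4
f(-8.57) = -235.50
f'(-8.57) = 64.56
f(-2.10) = 14.76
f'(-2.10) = 12.80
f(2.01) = -0.20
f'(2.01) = -20.08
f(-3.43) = -9.34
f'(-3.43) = 23.44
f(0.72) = 19.05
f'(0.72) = -9.76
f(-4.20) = -29.76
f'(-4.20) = 29.60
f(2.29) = -6.14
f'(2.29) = -22.32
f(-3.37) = -7.95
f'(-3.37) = 22.96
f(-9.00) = -264.00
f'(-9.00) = 68.00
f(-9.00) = -264.00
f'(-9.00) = 68.00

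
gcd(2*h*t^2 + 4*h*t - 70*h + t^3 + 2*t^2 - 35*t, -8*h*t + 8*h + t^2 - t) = 1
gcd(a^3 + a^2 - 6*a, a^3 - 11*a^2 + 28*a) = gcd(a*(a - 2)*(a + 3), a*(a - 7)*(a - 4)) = a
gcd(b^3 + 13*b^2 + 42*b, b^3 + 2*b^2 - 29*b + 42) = b + 7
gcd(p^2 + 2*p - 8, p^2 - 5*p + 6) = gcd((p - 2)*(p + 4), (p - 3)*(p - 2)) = p - 2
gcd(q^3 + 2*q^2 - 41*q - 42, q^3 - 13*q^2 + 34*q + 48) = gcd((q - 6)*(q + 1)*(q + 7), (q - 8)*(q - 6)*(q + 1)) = q^2 - 5*q - 6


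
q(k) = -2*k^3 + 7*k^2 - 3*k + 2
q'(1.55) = 4.28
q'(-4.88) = -214.21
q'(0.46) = 2.17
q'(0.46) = 2.17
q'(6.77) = -183.22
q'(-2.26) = -65.29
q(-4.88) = 415.77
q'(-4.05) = -158.12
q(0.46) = 1.91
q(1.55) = 6.72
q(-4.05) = 261.83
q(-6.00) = 704.00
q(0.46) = 1.91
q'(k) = -6*k^2 + 14*k - 3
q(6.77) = -318.06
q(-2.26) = 67.62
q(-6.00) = 704.00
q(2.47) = 7.16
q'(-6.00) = -303.00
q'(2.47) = -5.03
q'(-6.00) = -303.00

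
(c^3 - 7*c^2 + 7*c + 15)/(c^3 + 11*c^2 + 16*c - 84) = (c^3 - 7*c^2 + 7*c + 15)/(c^3 + 11*c^2 + 16*c - 84)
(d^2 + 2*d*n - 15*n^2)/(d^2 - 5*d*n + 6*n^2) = (d + 5*n)/(d - 2*n)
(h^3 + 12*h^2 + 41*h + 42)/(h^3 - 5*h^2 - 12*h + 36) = (h^2 + 9*h + 14)/(h^2 - 8*h + 12)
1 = 1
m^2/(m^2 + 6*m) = m/(m + 6)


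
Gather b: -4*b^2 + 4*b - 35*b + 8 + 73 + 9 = -4*b^2 - 31*b + 90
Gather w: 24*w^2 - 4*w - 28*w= 24*w^2 - 32*w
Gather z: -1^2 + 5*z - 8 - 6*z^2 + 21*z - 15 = -6*z^2 + 26*z - 24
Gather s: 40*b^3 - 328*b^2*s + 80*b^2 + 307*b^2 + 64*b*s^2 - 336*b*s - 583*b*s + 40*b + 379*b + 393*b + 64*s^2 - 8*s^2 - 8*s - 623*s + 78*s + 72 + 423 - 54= 40*b^3 + 387*b^2 + 812*b + s^2*(64*b + 56) + s*(-328*b^2 - 919*b - 553) + 441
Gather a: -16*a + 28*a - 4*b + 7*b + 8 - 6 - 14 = 12*a + 3*b - 12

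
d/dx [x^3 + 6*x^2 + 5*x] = 3*x^2 + 12*x + 5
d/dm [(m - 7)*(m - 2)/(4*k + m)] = ((4*k + m)*(2*m - 9) - (m - 7)*(m - 2))/(4*k + m)^2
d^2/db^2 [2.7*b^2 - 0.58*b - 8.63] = 5.40000000000000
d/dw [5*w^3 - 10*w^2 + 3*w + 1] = 15*w^2 - 20*w + 3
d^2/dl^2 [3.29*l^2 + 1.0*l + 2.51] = 6.58000000000000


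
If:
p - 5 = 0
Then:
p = 5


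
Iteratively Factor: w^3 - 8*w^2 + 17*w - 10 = (w - 5)*(w^2 - 3*w + 2) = (w - 5)*(w - 1)*(w - 2)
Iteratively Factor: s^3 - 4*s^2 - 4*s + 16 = (s - 4)*(s^2 - 4) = (s - 4)*(s + 2)*(s - 2)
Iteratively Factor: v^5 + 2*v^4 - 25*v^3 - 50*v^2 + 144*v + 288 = (v + 4)*(v^4 - 2*v^3 - 17*v^2 + 18*v + 72) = (v + 2)*(v + 4)*(v^3 - 4*v^2 - 9*v + 36) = (v - 4)*(v + 2)*(v + 4)*(v^2 - 9) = (v - 4)*(v - 3)*(v + 2)*(v + 4)*(v + 3)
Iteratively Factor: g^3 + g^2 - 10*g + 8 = (g + 4)*(g^2 - 3*g + 2) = (g - 1)*(g + 4)*(g - 2)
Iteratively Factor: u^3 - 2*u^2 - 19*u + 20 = (u - 1)*(u^2 - u - 20) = (u - 1)*(u + 4)*(u - 5)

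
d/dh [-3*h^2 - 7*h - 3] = -6*h - 7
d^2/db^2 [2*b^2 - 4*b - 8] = 4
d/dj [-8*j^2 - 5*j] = -16*j - 5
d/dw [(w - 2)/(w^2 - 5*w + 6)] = -1/(w^2 - 6*w + 9)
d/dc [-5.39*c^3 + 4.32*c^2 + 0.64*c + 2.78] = -16.17*c^2 + 8.64*c + 0.64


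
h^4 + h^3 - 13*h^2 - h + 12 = (h - 3)*(h - 1)*(h + 1)*(h + 4)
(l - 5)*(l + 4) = l^2 - l - 20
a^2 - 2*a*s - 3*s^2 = (a - 3*s)*(a + s)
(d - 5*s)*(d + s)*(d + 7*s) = d^3 + 3*d^2*s - 33*d*s^2 - 35*s^3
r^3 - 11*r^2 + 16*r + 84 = (r - 7)*(r - 6)*(r + 2)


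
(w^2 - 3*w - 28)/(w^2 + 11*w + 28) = (w - 7)/(w + 7)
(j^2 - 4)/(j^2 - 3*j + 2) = (j + 2)/(j - 1)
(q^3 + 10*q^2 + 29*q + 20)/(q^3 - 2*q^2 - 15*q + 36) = (q^2 + 6*q + 5)/(q^2 - 6*q + 9)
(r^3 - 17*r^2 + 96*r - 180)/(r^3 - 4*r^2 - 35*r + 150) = (r^2 - 12*r + 36)/(r^2 + r - 30)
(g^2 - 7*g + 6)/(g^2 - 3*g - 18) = (g - 1)/(g + 3)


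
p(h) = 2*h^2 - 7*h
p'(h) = 4*h - 7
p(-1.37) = 13.34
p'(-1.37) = -12.48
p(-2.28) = 26.36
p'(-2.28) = -16.12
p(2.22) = -5.68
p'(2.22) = 1.88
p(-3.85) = 56.60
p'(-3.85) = -22.40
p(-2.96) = 38.24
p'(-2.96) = -18.84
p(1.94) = -6.05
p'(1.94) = 0.76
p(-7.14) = 151.94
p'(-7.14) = -35.56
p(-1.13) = 10.46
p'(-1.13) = -11.52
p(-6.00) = 114.00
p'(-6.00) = -31.00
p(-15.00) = 555.00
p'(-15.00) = -67.00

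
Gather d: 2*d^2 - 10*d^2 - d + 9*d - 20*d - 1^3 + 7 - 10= -8*d^2 - 12*d - 4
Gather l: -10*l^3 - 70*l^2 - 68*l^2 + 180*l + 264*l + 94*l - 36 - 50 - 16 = -10*l^3 - 138*l^2 + 538*l - 102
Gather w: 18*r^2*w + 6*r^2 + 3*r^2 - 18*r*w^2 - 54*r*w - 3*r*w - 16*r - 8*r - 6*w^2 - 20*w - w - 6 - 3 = 9*r^2 - 24*r + w^2*(-18*r - 6) + w*(18*r^2 - 57*r - 21) - 9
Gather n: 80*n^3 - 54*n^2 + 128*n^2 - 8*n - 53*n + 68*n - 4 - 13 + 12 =80*n^3 + 74*n^2 + 7*n - 5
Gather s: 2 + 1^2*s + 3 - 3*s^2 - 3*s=-3*s^2 - 2*s + 5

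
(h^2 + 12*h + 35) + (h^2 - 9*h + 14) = 2*h^2 + 3*h + 49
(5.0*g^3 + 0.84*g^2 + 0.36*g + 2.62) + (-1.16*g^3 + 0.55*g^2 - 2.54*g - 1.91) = 3.84*g^3 + 1.39*g^2 - 2.18*g + 0.71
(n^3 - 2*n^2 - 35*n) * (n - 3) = n^4 - 5*n^3 - 29*n^2 + 105*n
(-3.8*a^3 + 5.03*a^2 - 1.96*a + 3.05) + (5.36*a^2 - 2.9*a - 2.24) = -3.8*a^3 + 10.39*a^2 - 4.86*a + 0.81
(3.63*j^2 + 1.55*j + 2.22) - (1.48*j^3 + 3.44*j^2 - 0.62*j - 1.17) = -1.48*j^3 + 0.19*j^2 + 2.17*j + 3.39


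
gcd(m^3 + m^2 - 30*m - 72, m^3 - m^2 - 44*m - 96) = m^2 + 7*m + 12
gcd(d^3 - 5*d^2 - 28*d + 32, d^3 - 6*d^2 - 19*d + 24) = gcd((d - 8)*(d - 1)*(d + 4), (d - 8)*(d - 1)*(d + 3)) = d^2 - 9*d + 8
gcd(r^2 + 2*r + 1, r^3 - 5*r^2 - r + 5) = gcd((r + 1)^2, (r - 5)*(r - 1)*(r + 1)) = r + 1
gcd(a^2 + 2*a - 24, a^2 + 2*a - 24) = a^2 + 2*a - 24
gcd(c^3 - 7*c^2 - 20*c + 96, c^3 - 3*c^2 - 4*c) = 1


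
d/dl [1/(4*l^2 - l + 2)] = (1 - 8*l)/(4*l^2 - l + 2)^2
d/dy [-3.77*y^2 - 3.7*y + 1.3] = -7.54*y - 3.7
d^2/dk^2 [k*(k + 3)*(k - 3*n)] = 6*k - 6*n + 6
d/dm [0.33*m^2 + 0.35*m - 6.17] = 0.66*m + 0.35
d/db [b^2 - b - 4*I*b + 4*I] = 2*b - 1 - 4*I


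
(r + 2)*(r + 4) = r^2 + 6*r + 8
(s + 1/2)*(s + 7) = s^2 + 15*s/2 + 7/2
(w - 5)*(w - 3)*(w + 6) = w^3 - 2*w^2 - 33*w + 90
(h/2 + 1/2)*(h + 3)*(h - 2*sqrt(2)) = h^3/2 - sqrt(2)*h^2 + 2*h^2 - 4*sqrt(2)*h + 3*h/2 - 3*sqrt(2)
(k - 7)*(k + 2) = k^2 - 5*k - 14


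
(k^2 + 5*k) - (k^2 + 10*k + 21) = -5*k - 21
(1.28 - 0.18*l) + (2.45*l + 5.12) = 2.27*l + 6.4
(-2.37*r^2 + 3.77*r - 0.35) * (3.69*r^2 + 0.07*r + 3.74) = -8.7453*r^4 + 13.7454*r^3 - 9.8914*r^2 + 14.0753*r - 1.309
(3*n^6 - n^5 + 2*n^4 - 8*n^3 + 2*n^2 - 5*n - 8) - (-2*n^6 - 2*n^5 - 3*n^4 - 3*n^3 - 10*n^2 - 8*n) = 5*n^6 + n^5 + 5*n^4 - 5*n^3 + 12*n^2 + 3*n - 8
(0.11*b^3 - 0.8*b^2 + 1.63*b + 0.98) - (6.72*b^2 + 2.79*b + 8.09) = 0.11*b^3 - 7.52*b^2 - 1.16*b - 7.11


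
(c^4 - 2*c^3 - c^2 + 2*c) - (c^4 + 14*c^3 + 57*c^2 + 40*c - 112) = -16*c^3 - 58*c^2 - 38*c + 112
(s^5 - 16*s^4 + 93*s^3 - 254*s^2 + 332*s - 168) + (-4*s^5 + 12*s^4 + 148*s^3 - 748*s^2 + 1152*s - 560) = -3*s^5 - 4*s^4 + 241*s^3 - 1002*s^2 + 1484*s - 728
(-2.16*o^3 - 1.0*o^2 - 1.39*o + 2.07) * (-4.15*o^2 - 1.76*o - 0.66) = 8.964*o^5 + 7.9516*o^4 + 8.9541*o^3 - 5.4841*o^2 - 2.7258*o - 1.3662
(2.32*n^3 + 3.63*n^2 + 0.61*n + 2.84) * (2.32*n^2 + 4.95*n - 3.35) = 5.3824*n^5 + 19.9056*n^4 + 11.6117*n^3 - 2.5522*n^2 + 12.0145*n - 9.514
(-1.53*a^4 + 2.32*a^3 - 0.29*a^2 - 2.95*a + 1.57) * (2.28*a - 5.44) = -3.4884*a^5 + 13.6128*a^4 - 13.282*a^3 - 5.1484*a^2 + 19.6276*a - 8.5408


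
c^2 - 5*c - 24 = (c - 8)*(c + 3)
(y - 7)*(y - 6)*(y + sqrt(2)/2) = y^3 - 13*y^2 + sqrt(2)*y^2/2 - 13*sqrt(2)*y/2 + 42*y + 21*sqrt(2)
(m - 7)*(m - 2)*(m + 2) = m^3 - 7*m^2 - 4*m + 28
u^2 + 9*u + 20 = (u + 4)*(u + 5)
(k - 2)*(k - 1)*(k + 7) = k^3 + 4*k^2 - 19*k + 14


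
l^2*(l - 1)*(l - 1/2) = l^4 - 3*l^3/2 + l^2/2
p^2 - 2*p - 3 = (p - 3)*(p + 1)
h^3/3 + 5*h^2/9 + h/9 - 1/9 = (h/3 + 1/3)*(h - 1/3)*(h + 1)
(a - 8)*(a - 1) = a^2 - 9*a + 8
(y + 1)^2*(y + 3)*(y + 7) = y^4 + 12*y^3 + 42*y^2 + 52*y + 21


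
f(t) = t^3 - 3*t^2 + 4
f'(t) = 3*t^2 - 6*t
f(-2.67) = -36.42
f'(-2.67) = 37.41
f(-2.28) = -23.45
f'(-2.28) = 29.28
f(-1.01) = -0.09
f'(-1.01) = 9.12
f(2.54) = 1.03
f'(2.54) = 4.11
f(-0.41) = 3.43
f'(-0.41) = 2.96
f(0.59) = 3.16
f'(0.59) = -2.50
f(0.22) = 3.87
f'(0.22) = -1.17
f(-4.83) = -178.67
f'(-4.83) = 98.97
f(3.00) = 4.00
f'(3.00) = 9.00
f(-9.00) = -968.00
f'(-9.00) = 297.00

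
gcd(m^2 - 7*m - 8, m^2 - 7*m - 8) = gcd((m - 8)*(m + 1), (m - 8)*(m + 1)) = m^2 - 7*m - 8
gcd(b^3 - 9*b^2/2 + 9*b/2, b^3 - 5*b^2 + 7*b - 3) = b - 3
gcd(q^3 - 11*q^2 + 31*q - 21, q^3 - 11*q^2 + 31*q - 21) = q^3 - 11*q^2 + 31*q - 21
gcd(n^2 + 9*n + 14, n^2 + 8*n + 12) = n + 2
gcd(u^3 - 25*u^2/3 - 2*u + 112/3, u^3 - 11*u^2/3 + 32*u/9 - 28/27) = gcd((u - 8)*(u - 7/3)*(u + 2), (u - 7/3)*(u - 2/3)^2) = u - 7/3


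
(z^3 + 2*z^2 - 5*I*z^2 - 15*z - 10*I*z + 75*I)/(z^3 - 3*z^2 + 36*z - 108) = (z^2 + 5*z*(1 - I) - 25*I)/(z^2 + 36)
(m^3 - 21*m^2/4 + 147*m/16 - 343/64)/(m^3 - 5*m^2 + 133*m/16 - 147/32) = (4*m - 7)/(2*(2*m - 3))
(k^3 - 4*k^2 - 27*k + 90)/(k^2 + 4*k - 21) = (k^2 - k - 30)/(k + 7)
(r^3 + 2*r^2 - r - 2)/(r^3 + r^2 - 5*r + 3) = (r^2 + 3*r + 2)/(r^2 + 2*r - 3)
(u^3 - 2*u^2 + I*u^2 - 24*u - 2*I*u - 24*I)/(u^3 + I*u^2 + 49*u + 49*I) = (u^2 - 2*u - 24)/(u^2 + 49)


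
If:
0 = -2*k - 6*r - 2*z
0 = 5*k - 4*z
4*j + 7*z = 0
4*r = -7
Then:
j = -245/48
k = 7/3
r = -7/4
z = 35/12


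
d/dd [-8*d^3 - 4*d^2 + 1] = 8*d*(-3*d - 1)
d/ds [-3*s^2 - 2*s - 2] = -6*s - 2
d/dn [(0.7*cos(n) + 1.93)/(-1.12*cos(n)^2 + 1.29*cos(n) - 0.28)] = (-0.784*cos(n)^2 - 4.3232*cos(n) + 2.6857)*sin(n)/(1.2544*cos(n)^4 - 2.8896*cos(n)^3 + 2.2913*cos(n)^2 - 0.7224*cos(n) + 0.0784)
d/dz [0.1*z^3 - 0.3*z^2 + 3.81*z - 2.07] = 0.3*z^2 - 0.6*z + 3.81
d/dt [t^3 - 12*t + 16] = 3*t^2 - 12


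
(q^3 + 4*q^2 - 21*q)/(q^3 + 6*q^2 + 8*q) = (q^2 + 4*q - 21)/(q^2 + 6*q + 8)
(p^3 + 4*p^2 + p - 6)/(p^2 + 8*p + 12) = (p^2 + 2*p - 3)/(p + 6)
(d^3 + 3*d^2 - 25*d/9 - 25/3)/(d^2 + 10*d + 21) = (d^2 - 25/9)/(d + 7)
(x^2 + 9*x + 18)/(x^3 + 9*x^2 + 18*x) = 1/x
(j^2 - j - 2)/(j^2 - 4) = (j + 1)/(j + 2)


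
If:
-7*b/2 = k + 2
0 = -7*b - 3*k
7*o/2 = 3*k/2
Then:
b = -12/7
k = 4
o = 12/7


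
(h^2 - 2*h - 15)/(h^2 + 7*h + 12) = (h - 5)/(h + 4)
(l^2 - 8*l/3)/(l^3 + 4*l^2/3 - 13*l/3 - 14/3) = l*(3*l - 8)/(3*l^3 + 4*l^2 - 13*l - 14)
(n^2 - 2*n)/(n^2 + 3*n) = (n - 2)/(n + 3)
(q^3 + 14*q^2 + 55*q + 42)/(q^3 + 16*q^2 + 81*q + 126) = (q + 1)/(q + 3)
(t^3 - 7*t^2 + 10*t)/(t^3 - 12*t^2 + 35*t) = (t - 2)/(t - 7)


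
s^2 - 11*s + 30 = (s - 6)*(s - 5)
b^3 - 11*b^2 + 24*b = b*(b - 8)*(b - 3)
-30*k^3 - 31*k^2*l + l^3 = (-6*k + l)*(k + l)*(5*k + l)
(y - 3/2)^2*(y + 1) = y^3 - 2*y^2 - 3*y/4 + 9/4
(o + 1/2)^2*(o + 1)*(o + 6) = o^4 + 8*o^3 + 53*o^2/4 + 31*o/4 + 3/2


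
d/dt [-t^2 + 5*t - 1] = 5 - 2*t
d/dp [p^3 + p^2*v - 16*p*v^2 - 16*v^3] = 3*p^2 + 2*p*v - 16*v^2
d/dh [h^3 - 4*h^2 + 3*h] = 3*h^2 - 8*h + 3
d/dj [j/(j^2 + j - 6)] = (j^2 - j*(2*j + 1) + j - 6)/(j^2 + j - 6)^2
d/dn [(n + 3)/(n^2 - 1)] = (n^2 - 2*n*(n + 3) - 1)/(n^2 - 1)^2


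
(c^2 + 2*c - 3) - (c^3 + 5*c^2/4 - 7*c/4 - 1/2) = -c^3 - c^2/4 + 15*c/4 - 5/2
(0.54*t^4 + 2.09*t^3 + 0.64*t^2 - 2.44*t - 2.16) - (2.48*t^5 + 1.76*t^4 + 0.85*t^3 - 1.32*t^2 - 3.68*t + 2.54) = -2.48*t^5 - 1.22*t^4 + 1.24*t^3 + 1.96*t^2 + 1.24*t - 4.7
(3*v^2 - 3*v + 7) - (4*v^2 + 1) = -v^2 - 3*v + 6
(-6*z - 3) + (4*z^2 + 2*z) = 4*z^2 - 4*z - 3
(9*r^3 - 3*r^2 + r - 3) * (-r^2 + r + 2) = -9*r^5 + 12*r^4 + 14*r^3 - 2*r^2 - r - 6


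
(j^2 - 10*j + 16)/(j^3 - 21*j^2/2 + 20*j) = 2*(j - 2)/(j*(2*j - 5))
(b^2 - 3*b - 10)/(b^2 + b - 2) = (b - 5)/(b - 1)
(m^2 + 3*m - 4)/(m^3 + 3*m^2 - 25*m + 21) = (m + 4)/(m^2 + 4*m - 21)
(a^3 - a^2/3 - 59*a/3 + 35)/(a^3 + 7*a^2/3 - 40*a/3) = (3*a^2 - 16*a + 21)/(a*(3*a - 8))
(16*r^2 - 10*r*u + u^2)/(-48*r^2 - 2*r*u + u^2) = (-2*r + u)/(6*r + u)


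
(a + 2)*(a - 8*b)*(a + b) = a^3 - 7*a^2*b + 2*a^2 - 8*a*b^2 - 14*a*b - 16*b^2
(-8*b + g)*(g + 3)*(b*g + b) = -8*b^2*g^2 - 32*b^2*g - 24*b^2 + b*g^3 + 4*b*g^2 + 3*b*g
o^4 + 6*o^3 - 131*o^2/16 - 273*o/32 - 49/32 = (o - 7/4)*(o + 1/4)*(o + 1/2)*(o + 7)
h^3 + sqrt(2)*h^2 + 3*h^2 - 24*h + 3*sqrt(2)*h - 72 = (h + 3)*(h - 3*sqrt(2))*(h + 4*sqrt(2))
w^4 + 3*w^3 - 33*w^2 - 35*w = w*(w - 5)*(w + 1)*(w + 7)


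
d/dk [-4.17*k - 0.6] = -4.17000000000000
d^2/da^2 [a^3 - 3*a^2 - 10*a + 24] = 6*a - 6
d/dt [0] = 0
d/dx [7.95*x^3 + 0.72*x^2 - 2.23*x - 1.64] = 23.85*x^2 + 1.44*x - 2.23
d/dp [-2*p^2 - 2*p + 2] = -4*p - 2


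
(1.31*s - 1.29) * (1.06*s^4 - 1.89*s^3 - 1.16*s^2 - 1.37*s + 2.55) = 1.3886*s^5 - 3.8433*s^4 + 0.9185*s^3 - 0.2983*s^2 + 5.1078*s - 3.2895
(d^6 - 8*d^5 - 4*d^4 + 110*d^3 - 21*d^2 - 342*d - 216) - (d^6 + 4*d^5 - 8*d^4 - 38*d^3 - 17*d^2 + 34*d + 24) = -12*d^5 + 4*d^4 + 148*d^3 - 4*d^2 - 376*d - 240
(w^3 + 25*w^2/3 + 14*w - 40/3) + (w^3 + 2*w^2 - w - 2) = 2*w^3 + 31*w^2/3 + 13*w - 46/3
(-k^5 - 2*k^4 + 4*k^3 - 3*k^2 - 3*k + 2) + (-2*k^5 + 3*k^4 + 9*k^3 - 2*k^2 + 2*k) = -3*k^5 + k^4 + 13*k^3 - 5*k^2 - k + 2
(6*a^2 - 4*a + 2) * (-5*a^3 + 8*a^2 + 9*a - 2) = -30*a^5 + 68*a^4 + 12*a^3 - 32*a^2 + 26*a - 4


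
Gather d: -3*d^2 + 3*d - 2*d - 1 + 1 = -3*d^2 + d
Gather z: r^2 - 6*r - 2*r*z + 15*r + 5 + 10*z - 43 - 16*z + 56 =r^2 + 9*r + z*(-2*r - 6) + 18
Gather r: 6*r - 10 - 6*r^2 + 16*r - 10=-6*r^2 + 22*r - 20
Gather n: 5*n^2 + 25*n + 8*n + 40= 5*n^2 + 33*n + 40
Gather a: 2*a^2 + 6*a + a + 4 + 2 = 2*a^2 + 7*a + 6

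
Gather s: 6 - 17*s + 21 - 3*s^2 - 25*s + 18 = -3*s^2 - 42*s + 45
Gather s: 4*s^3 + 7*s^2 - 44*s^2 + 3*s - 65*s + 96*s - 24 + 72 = 4*s^3 - 37*s^2 + 34*s + 48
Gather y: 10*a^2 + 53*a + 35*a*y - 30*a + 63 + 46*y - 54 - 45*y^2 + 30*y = 10*a^2 + 23*a - 45*y^2 + y*(35*a + 76) + 9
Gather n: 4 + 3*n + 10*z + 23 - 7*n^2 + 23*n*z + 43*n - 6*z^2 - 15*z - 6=-7*n^2 + n*(23*z + 46) - 6*z^2 - 5*z + 21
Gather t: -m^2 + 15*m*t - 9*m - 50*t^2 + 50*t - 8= -m^2 - 9*m - 50*t^2 + t*(15*m + 50) - 8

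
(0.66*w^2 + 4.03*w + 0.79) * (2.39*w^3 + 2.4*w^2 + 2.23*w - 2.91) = 1.5774*w^5 + 11.2157*w^4 + 13.0319*w^3 + 8.9623*w^2 - 9.9656*w - 2.2989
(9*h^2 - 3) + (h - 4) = 9*h^2 + h - 7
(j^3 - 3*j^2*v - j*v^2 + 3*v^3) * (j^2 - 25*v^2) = j^5 - 3*j^4*v - 26*j^3*v^2 + 78*j^2*v^3 + 25*j*v^4 - 75*v^5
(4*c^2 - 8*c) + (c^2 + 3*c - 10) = 5*c^2 - 5*c - 10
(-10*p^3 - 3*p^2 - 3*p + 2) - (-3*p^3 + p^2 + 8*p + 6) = -7*p^3 - 4*p^2 - 11*p - 4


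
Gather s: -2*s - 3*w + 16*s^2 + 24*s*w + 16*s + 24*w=16*s^2 + s*(24*w + 14) + 21*w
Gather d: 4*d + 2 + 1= 4*d + 3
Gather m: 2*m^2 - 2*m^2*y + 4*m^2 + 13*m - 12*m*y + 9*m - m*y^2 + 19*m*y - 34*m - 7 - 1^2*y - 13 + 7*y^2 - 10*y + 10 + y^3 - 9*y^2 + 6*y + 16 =m^2*(6 - 2*y) + m*(-y^2 + 7*y - 12) + y^3 - 2*y^2 - 5*y + 6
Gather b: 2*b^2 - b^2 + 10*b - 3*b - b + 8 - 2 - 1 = b^2 + 6*b + 5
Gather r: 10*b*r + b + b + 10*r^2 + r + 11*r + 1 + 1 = 2*b + 10*r^2 + r*(10*b + 12) + 2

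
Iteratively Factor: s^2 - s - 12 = (s + 3)*(s - 4)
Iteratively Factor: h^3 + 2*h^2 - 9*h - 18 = (h + 3)*(h^2 - h - 6) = (h - 3)*(h + 3)*(h + 2)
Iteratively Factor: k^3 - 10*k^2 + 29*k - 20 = (k - 4)*(k^2 - 6*k + 5) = (k - 4)*(k - 1)*(k - 5)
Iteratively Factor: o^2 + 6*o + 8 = (o + 2)*(o + 4)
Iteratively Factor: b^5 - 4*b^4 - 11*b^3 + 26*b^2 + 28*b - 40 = (b + 2)*(b^4 - 6*b^3 + b^2 + 24*b - 20) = (b + 2)^2*(b^3 - 8*b^2 + 17*b - 10) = (b - 1)*(b + 2)^2*(b^2 - 7*b + 10) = (b - 2)*(b - 1)*(b + 2)^2*(b - 5)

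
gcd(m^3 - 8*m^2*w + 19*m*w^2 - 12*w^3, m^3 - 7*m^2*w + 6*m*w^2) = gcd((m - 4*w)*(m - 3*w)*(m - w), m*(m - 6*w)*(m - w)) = -m + w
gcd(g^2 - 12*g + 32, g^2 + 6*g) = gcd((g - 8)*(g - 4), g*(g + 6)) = 1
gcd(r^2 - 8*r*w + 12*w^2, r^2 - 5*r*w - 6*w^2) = r - 6*w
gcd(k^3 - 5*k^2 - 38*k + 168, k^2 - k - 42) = k^2 - k - 42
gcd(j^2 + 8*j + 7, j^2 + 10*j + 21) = j + 7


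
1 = 1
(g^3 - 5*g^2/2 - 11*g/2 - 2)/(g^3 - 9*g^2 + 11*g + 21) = (g^2 - 7*g/2 - 2)/(g^2 - 10*g + 21)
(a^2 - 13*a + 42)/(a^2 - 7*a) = (a - 6)/a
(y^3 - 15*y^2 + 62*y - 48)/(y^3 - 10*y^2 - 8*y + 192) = (y - 1)/(y + 4)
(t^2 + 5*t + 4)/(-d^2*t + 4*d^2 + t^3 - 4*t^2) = (t^2 + 5*t + 4)/(-d^2*t + 4*d^2 + t^3 - 4*t^2)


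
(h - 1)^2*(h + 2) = h^3 - 3*h + 2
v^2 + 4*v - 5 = (v - 1)*(v + 5)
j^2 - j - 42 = (j - 7)*(j + 6)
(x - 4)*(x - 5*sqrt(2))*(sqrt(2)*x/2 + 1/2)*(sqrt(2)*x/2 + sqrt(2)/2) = x^4/2 - 9*sqrt(2)*x^3/4 - 3*x^3/2 - 9*x^2/2 + 27*sqrt(2)*x^2/4 + 15*x/2 + 9*sqrt(2)*x + 10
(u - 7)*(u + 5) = u^2 - 2*u - 35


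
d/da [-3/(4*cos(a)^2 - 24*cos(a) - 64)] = 3*(3 - cos(a))*sin(a)/(2*(sin(a)^2 + 6*cos(a) + 15)^2)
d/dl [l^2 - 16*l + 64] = 2*l - 16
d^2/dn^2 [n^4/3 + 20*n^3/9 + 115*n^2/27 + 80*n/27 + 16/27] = 4*n^2 + 40*n/3 + 230/27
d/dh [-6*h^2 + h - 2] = 1 - 12*h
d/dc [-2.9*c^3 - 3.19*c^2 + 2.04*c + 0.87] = -8.7*c^2 - 6.38*c + 2.04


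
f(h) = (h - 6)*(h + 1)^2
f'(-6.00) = 145.00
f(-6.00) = -300.00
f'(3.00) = -8.00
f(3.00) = -48.00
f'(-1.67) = 10.73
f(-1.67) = -3.44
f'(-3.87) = 64.89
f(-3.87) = -81.30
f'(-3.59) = 56.38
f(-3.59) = -64.33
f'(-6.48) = 166.81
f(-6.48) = -374.78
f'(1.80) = -15.68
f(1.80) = -32.93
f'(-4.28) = 78.20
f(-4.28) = -110.60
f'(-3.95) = 67.41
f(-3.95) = -86.59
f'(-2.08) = 18.62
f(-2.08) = -9.42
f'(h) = (h - 6)*(2*h + 2) + (h + 1)^2 = (h + 1)*(3*h - 11)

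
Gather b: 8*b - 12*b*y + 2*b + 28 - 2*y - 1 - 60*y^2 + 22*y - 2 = b*(10 - 12*y) - 60*y^2 + 20*y + 25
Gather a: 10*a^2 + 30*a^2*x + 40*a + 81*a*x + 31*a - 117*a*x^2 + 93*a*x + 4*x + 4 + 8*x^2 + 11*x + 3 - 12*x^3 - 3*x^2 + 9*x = a^2*(30*x + 10) + a*(-117*x^2 + 174*x + 71) - 12*x^3 + 5*x^2 + 24*x + 7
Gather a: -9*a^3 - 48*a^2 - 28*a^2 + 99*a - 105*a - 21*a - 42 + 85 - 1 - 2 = -9*a^3 - 76*a^2 - 27*a + 40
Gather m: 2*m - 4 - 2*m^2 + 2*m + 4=-2*m^2 + 4*m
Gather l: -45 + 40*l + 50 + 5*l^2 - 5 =5*l^2 + 40*l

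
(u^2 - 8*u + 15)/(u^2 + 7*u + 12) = (u^2 - 8*u + 15)/(u^2 + 7*u + 12)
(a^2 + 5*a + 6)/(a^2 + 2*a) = (a + 3)/a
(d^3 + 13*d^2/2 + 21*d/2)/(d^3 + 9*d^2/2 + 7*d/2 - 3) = d*(2*d + 7)/(2*d^2 + 3*d - 2)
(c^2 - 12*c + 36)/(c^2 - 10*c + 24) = (c - 6)/(c - 4)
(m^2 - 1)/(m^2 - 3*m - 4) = (m - 1)/(m - 4)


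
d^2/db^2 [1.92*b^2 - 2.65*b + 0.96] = 3.84000000000000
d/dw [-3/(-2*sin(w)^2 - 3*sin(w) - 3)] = -3*(4*sin(w) + 3)*cos(w)/(3*sin(w) - cos(2*w) + 4)^2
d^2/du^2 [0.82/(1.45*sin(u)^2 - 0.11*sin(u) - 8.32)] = (6.8962*sin(u)^4 - 0.39237*sin(u)^3 + 29.235542*sin(u)^2 + 0.034276*sin(u) - 19.804804)/(-1.45*sin(u)^2 + 0.11*sin(u) + 8.32)^3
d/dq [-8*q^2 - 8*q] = -16*q - 8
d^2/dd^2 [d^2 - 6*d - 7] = 2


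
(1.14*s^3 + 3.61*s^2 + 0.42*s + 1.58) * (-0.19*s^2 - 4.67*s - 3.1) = -0.2166*s^5 - 6.0097*s^4 - 20.4725*s^3 - 13.4526*s^2 - 8.6806*s - 4.898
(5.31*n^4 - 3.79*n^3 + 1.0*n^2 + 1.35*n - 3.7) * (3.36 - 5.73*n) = -30.4263*n^5 + 39.5583*n^4 - 18.4644*n^3 - 4.3755*n^2 + 25.737*n - 12.432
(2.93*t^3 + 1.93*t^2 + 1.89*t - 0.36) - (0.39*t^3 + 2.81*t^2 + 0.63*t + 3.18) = 2.54*t^3 - 0.88*t^2 + 1.26*t - 3.54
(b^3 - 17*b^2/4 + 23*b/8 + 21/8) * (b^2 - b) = b^5 - 21*b^4/4 + 57*b^3/8 - b^2/4 - 21*b/8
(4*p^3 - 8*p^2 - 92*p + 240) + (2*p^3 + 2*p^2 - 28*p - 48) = 6*p^3 - 6*p^2 - 120*p + 192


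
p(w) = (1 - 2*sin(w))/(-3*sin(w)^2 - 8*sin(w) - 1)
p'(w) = (1 - 2*sin(w))*(6*sin(w)*cos(w) + 8*cos(w))/(-3*sin(w)^2 - 8*sin(w) - 1)^2 - 2*cos(w)/(-3*sin(w)^2 - 8*sin(w) - 1) = 2*(-3*sin(w)^2 + 3*sin(w) + 5)*cos(w)/(3*sin(w)^2 + 8*sin(w) + 1)^2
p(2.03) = 0.07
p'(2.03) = -0.04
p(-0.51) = 0.90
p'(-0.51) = 1.03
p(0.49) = -0.01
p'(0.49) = 0.34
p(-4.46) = 0.08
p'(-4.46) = -0.02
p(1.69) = 0.08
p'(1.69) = -0.01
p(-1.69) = 0.75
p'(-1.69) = 0.01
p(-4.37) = 0.08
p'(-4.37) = -0.03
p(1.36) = 0.08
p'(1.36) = 0.02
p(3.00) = -0.33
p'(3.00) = -2.22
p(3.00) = -0.33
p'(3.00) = -2.22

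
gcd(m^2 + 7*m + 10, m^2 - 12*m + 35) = 1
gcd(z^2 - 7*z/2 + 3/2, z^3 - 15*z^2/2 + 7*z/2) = z - 1/2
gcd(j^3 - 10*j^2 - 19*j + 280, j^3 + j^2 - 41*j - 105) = j^2 - 2*j - 35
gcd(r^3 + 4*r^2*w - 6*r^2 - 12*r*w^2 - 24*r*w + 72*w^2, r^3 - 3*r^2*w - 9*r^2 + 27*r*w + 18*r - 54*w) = r - 6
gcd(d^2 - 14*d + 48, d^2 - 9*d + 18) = d - 6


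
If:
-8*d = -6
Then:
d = 3/4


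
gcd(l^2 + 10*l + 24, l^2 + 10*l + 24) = l^2 + 10*l + 24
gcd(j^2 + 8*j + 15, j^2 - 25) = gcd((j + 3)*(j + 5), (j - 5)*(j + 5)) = j + 5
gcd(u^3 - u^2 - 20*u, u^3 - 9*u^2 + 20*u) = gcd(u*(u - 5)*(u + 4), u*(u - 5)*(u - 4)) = u^2 - 5*u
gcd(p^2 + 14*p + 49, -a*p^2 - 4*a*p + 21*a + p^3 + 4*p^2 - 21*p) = p + 7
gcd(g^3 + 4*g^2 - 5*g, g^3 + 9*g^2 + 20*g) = g^2 + 5*g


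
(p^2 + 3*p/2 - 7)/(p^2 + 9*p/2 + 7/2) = (p - 2)/(p + 1)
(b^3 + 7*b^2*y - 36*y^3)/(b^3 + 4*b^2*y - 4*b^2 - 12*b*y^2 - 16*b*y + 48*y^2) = (b + 3*y)/(b - 4)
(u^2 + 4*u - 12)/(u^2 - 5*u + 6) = (u + 6)/(u - 3)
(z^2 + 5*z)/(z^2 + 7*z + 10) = z/(z + 2)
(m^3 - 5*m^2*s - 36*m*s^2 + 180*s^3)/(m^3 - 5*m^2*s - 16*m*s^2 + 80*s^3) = (-m^2 + 36*s^2)/(-m^2 + 16*s^2)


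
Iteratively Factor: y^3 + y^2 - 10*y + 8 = (y - 1)*(y^2 + 2*y - 8) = (y - 2)*(y - 1)*(y + 4)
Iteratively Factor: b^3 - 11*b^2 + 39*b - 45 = (b - 5)*(b^2 - 6*b + 9) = (b - 5)*(b - 3)*(b - 3)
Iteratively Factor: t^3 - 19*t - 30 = (t + 3)*(t^2 - 3*t - 10) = (t + 2)*(t + 3)*(t - 5)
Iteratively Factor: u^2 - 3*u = (u)*(u - 3)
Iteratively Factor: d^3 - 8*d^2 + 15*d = (d - 5)*(d^2 - 3*d) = d*(d - 5)*(d - 3)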